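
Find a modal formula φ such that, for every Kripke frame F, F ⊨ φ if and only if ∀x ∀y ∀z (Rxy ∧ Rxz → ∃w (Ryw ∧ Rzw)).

This is convergence; the standard corresponding axiom is .2: ◇□q → □◇q.
Suppose ◇□q→□◇q is valid. Take Rxy, Rxz and set V(q)={w : Ryw}. Then □q at y so ◇□q at x, so □◇q at x, so ◇q at z, giving w with Rzw and Ryw.

◇□q → □◇q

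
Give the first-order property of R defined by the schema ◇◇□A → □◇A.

This is a Sahlqvist (Geach-type) schema ◇^2□^1A → □^1◇^1A.
Minimal-valuation argument: fix x; take any y with xR^2y and any z with xR^1z. Set V(A) to the set of worlds R-reachable from y in exactly 1 step. Then □^1A holds at y, so the antecedent holds at x; validity forces ◇^1A at z, giving a w with zR^1w and yR^1w.
First-order correspondent: ∀x ∀y ∀z ((xR²y ∧ xRz) → ∃w (yRw ∧ zRw)).

∀x ∀y ∀z ((xR²y ∧ xRz) → ∃w (yRw ∧ zRw))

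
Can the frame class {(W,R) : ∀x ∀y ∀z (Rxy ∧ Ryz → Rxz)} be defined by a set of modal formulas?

The condition is transitivity. A defining modal formula is □q → □□q.

Definable; □q → □□q defines it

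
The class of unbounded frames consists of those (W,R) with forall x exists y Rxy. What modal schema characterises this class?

□ψ → ◇ψ

A defining formula is □ψ → ◇ψ (the D axiom).
Suppose □ψ→◇ψ is valid. At any x set V(ψ)=W. Then □ψ at x, so ◇ψ at x, so x has a successor.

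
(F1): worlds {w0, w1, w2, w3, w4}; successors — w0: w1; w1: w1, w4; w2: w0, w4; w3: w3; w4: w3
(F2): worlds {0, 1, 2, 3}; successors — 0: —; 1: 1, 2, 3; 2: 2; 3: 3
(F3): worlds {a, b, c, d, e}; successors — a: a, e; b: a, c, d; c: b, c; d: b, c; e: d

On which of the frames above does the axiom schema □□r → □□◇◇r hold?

(F2)

The schema corresponds to a generalized confluence (Geach) condition: ∀x ∀z (xR²z → ∃w (xR²w ∧ zR²w)).
(F1): fails — w0R²w4 but no w with w0R²w and w4R²w.
(F2): holds.
(F3): fails — aR²e but no w with aR²w and eR²w.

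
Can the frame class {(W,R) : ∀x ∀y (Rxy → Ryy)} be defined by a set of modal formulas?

Yes — defined by □(□r → r)

This is a Sahlqvist condition; the T□ axiom □(□r → r) defines it.
Suppose □(□r→r) is valid. Take Rxy and set V(r)={w : Ryw}. Then at y, □r holds; since □(□r→r) at x, □r→r at y, so r at y, i.e. Ryy.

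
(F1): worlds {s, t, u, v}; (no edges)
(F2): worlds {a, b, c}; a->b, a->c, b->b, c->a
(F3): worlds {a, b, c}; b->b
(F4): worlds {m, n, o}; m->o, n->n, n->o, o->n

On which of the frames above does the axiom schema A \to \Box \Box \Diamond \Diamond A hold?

(F1), (F3)

Frame correspondent (Sahlqvist): \forall x \forall z (x R^2 z \to \exists w (x = w \wedge z R^2 w)) — i.e. a generalized confluence (Geach) condition.
(F1): ✓.
(F2): fails — aR²b but no w with a=w and bR²w.
(F3): ✓.
(F4): fails — mR²n but no w with m=w and nR²w.
Valid on: (F1), (F3).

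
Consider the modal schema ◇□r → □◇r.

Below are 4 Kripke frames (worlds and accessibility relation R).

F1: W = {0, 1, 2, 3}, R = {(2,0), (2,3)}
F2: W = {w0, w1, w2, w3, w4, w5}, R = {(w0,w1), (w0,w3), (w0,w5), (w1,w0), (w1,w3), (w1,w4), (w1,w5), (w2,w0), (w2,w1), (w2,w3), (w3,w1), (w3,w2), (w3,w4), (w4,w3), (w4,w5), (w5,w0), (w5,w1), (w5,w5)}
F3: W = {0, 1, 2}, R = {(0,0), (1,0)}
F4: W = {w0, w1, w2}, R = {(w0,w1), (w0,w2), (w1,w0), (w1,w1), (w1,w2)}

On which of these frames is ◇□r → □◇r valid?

F3

Frame correspondent (Sahlqvist): ∀x ∀y ∀z (Rxy ∧ Rxz → ∃w (Ryw ∧ Rzw)) — i.e. convergence.
F1: fails — R23 and R23 but 3 and 3 have no common successor.
F2: fails — Rw1w3 and Rw1w4 but w3 and w4 have no common successor.
F3: satisfies the condition.
F4: fails — Rw0w1 and Rw0w2 but w1 and w2 have no common successor.
Valid on: F3.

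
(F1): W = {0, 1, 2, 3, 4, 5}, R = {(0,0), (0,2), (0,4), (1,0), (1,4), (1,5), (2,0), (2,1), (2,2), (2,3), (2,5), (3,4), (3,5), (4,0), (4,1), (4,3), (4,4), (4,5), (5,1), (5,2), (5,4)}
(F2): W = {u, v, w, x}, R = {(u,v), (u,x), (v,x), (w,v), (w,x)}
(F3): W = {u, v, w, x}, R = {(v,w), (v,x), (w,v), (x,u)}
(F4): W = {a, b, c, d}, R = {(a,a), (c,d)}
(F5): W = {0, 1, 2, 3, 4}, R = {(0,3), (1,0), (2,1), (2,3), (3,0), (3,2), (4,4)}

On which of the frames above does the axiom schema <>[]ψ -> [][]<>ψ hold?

(F1), (F4)

The schema corresponds to a generalized confluence (Geach) condition: forall x forall y forall z ((xRy & x R^2 z) -> exists w (yRw & zRw)).
(F1): satisfies the condition.
(F2): fails — uRv, uR²x but no t with vRt and xRt.
(F3): fails — vRw, vR²u but no t with wRt and uRt.
(F4): satisfies the condition.
(F5): fails — 0R3, 0R²0 but no w with 3Rw and 0Rw.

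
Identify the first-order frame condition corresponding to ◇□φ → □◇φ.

Convergence

This is the .2 axiom.
Its frame correspondent is convergence — ∀x ∀y ∀z (Rxy ∧ Rxz → ∃w (Ryw ∧ Rzw)).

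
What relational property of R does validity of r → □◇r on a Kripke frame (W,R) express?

symmetry: ∀x ∀y (Rxy → Ryx)

Suppose r→□◇r is valid. Take Rxy and set V(r)={x}. Then r at x, so □◇r at x, so ◇r at y, so some z with Ryz has r; z=x, i.e. Ryx.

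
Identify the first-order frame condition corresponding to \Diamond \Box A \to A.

Replacing A by ¬A and contraposing gives the equivalent schema A → □◇A.
Suppose A→□◇A is valid. Take Rxy and set V(A)={x}. Then A at x, so □◇A at x, so ◇A at y, so some z with Ryz has A; z=x, i.e. Ryx.
Conversely, on a frame with symmetry the schema holds at every world under every valuation.
Frame condition: \forall x \forall y (Rxy \to Ryx).

Symmetry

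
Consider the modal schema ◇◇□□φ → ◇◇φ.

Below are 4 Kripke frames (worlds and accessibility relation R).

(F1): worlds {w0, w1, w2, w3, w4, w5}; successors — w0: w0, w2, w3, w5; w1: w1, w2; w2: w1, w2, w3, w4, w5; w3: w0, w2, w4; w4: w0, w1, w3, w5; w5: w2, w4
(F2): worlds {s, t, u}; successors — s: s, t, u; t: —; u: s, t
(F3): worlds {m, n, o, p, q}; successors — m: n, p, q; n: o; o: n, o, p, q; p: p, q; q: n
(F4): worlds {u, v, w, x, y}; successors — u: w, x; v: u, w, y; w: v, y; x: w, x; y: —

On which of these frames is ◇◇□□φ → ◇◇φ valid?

(F1)

Frame correspondent (Sahlqvist): ∀x ∀y (xR²y → ∃w (yR²w ∧ xR²w)) — i.e. a generalized confluence (Geach) condition.
(F1): ✓.
(F2): fails — sR²t but no w with tR²w and sR²w.
(F3): fails — pR²q but no w with qR²w and pR²w.
(F4): fails — uR²y but no t with yR²t and uR²t.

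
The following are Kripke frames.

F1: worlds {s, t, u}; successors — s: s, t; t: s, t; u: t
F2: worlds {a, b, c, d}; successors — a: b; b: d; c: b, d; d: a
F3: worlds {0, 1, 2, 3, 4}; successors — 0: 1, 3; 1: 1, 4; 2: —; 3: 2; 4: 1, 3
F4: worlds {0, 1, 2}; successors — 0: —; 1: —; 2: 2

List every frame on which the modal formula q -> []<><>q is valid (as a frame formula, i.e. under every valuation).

F4

The schema corresponds to a generalized confluence (Geach) condition: forall x forall z (xRz -> exists w (x = w & z R^2 w)).
F1: fails — uRt but no w with u=w and tR²w.
F2: fails — cRb but no w with c=w and bR²w.
F3: fails — 0R1 but no w with 0=w and 1R²w.
F4: ✓.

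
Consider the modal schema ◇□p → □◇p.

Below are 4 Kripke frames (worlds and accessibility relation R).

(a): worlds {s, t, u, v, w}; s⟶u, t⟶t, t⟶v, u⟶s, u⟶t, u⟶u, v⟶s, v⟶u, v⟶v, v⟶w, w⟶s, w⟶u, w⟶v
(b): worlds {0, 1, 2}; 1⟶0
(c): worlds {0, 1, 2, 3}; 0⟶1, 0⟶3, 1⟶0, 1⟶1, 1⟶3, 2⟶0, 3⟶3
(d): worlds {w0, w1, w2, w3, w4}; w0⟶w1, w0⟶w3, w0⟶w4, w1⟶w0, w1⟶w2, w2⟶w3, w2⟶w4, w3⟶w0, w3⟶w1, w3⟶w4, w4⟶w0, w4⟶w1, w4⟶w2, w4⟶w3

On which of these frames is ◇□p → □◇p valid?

(c)

This is the axiom for convergence; its first-order frame correspondent is ∀x ∀y ∀z (Rxy ∧ Rxz → ∃w (Ryw ∧ Rzw)).
(a): fails — Rut and Rus but t and s have no common successor.
(b): fails — R10 and R10 but 0 and 0 have no common successor.
(c): ✓.
(d): fails — Rw3w1 and Rw3w0 but w1 and w0 have no common successor.
Valid on: (c).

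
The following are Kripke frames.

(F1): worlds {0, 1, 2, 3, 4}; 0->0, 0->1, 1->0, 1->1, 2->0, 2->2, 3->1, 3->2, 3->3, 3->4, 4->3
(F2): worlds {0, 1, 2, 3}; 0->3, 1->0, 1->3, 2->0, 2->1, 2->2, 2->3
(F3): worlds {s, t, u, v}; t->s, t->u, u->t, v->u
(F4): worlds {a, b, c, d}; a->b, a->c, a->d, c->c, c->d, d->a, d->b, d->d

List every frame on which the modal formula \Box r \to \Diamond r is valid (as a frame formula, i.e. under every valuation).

(F1)

Frame correspondent (Sahlqvist): \forall x \exists y Rxy — i.e. seriality.
(F1): ✓.
(F2): fails — world 3 has no successor.
(F3): fails — world s has no successor.
(F4): fails — world b has no successor.
Valid on: (F1).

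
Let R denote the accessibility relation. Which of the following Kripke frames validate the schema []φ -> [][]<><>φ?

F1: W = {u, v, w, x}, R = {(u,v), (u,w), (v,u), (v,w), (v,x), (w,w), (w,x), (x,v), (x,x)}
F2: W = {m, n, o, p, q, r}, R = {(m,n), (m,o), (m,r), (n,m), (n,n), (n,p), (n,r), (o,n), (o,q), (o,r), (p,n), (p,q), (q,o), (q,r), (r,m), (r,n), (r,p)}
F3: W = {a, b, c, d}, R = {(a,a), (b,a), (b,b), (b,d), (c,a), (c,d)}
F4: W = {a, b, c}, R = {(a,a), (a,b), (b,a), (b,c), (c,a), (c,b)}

F1, F2, F4

Frame correspondent (Sahlqvist): forall x forall z (x R^2 z -> exists w (xRw & z R^2 w)) — i.e. a generalized confluence (Geach) condition.
F1: satisfies the condition.
F2: satisfies the condition.
F3: fails — bR²d but no w with bRw and dR²w.
F4: satisfies the condition.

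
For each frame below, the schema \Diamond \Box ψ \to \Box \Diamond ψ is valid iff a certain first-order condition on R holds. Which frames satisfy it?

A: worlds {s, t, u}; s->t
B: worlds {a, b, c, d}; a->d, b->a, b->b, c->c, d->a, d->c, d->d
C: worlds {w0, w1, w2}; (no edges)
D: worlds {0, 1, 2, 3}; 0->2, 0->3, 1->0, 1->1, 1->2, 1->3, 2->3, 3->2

Frame correspondent (Sahlqvist): \forall x \forall y \forall z (Rxy \wedge Rxz \to \exists w (Ryw \wedge Rzw)) — i.e. convergence.
A: fails — Rst and Rst but t and t have no common successor.
B: fails — Rbb and Rba but b and a have no common successor.
C: satisfies the condition.
D: fails — R02 and R03 but 2 and 3 have no common successor.
Valid on: C.

C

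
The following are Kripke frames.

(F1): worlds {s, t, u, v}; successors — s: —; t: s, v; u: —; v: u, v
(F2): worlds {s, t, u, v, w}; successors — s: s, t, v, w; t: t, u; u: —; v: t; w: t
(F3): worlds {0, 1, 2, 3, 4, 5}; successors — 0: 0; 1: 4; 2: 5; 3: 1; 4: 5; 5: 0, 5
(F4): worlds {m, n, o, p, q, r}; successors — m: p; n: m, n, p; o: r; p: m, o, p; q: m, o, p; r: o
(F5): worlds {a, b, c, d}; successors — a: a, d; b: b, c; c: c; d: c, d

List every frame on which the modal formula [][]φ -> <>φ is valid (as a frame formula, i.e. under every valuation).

(F5)

Frame correspondent (Sahlqvist): forall x exists w (x R^2 w & xRw) — i.e. a generalized confluence (Geach) condition.
(F1): fails — at s but no w with sR²w and sRw.
(F2): fails — at u but no w* with uR²w* and uRw*.
(F3): fails — at 1 but no w with 1R²w and 1Rw.
(F4): fails — at o but no w with oR²w and oRw.
(F5): satisfies the condition.
Valid on: (F5).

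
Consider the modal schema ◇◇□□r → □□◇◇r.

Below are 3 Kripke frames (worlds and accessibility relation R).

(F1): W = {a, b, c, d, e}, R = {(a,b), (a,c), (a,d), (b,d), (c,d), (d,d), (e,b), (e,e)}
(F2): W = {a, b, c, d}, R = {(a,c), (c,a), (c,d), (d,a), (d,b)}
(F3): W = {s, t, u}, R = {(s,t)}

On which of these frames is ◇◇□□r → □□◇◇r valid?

The schema corresponds to a generalized confluence (Geach) condition: ∀x ∀y ∀z ((xR²y ∧ xR²z) → ∃w (yR²w ∧ zR²w)).
(F1): ✓.
(F2): fails — aR²a, aR²d but no w with aR²w and dR²w.
(F3): ✓.
Valid on: (F1), (F3).

(F1), (F3)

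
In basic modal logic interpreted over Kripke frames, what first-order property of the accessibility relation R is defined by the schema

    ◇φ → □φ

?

Partial functionality

This is the CD axiom.
Its frame correspondent is partial functionality — ∀x ∀y ∀z (Rxy ∧ Rxz → y = z).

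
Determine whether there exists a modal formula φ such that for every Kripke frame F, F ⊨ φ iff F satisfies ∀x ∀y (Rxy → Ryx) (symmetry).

Yes — defined by p → □◇p

The condition is symmetry. A defining modal formula is p → □◇p.
Suppose p→□◇p is valid. Take Rxy and set V(p)={x}. Then p at x, so □◇p at x, so ◇p at y, so some z with Ryz has p; z=x, i.e. Ryx.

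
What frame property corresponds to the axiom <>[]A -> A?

Equivalently (dual form): A → □◇A.
Suppose A→□◇A is valid. Take Rxy and set V(A)={x}. Then A at x, so □◇A at x, so ◇A at y, so some z with Ryz has A; z=x, i.e. Ryx.

symmetry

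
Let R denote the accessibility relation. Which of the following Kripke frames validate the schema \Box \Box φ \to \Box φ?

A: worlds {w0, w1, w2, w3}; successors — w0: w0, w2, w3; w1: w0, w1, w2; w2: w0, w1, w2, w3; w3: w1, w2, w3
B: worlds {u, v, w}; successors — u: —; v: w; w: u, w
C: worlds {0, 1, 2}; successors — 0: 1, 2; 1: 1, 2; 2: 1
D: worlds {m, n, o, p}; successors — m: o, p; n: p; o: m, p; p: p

The schema corresponds to density: \forall x \forall y (Rxy \to \exists z (Rxz \wedge Rzy)).
A: ✓.
B: ✓.
C: ✓.
D: fails — Rom but no z with Roz and Rzm.
Valid on: A, B, C.

A, B, C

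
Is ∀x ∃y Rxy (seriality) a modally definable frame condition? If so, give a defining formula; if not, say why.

Definable; □q → ◇q defines it

The condition is seriality. A defining modal formula is □q → ◇q.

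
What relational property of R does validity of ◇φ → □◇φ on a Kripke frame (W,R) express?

Suppose ◇φ→□◇φ is valid. Take Rxy, Rxz and set V(φ)={y}. Then ◇φ at x, so □◇φ at x, so ◇φ at z, so some w with Rzw has φ; w=y, i.e. Rzy. By symmetry of the argument, Ryz.
Conversely, on a frame with the Euclidean property the schema holds at every world under every valuation.
Frame condition: ∀x ∀y ∀z (Rxy ∧ Rxz → Ryz).

The Euclidean property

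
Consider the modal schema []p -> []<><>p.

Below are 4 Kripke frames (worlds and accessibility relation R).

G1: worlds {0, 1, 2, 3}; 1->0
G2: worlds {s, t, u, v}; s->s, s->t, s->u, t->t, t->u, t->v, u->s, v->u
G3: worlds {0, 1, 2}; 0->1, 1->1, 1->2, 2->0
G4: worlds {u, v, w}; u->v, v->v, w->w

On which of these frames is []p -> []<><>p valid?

Frame correspondent (Sahlqvist): forall x forall z (xRz -> exists w (xRw & z R^2 w)) — i.e. a generalized confluence (Geach) condition.
G1: fails — 1R0 but no w with 1Rw and 0R²w.
G2: fails — tRv but no w with tRw and vR²w.
G3: fails — 2R0 but no w with 2Rw and 0R²w.
G4: condition met.
Valid on: G4.

G4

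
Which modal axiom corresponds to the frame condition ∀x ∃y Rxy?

This is seriality; the standard corresponding axiom is D: □p → ◇p.
Suppose □p→◇p is valid. At any x set V(p)=W. Then □p at x, so ◇p at x, so x has a successor.

□p → ◇p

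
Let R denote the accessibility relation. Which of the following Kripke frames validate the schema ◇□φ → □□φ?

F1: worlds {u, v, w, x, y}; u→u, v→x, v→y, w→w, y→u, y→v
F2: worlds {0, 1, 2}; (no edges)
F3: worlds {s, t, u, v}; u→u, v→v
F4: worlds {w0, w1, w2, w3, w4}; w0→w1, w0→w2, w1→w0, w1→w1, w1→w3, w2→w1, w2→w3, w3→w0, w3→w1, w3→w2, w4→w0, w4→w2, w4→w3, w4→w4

The schema corresponds to a generalized confluence (Geach) condition: ∀x ∀y ∀z ((xRy ∧ xR²z) → ∃w (yRw ∧ z = w)).
F1: fails — vRx, vR²u but no t with xRt and u=t.
F2: holds.
F3: holds.
F4: fails — w0Rw2, w0R²w0 but no w with w2Rw and w0=w.
Valid on: F2, F3.

F2, F3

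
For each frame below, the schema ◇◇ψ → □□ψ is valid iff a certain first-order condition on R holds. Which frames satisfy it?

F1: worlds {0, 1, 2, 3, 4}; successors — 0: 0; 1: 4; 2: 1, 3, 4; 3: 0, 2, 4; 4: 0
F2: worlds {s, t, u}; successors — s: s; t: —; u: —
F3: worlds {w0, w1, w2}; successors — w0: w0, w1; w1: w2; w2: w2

This is the axiom for a generalized confluence (Geach) condition; its first-order frame correspondent is ∀x ∀y ∀z ((xR²y ∧ xR²z) → ∃w (y = w ∧ z = w)).
F1: fails — 2R²0, 2R²2 but 0 ≠ 2.
F2: condition met.
F3: fails — w0R²w0, w0R²w1 but w0 ≠ w1.

F2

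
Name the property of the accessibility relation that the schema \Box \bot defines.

□⊥ is valid iff no world has any successor (otherwise □⊥ fails at any world with one).
Conversely, on a frame with emptiness of R the schema holds at every world under every valuation.
Frame condition: \forall x \forall y \neg Rxy.

emptiness of R: \forall x \forall y \neg Rxy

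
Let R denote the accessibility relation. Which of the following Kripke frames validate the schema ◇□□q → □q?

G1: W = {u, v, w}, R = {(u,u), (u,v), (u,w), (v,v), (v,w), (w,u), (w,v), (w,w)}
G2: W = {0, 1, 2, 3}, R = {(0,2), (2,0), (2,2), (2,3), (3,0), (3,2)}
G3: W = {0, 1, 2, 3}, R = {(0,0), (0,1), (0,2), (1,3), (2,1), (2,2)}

The schema corresponds to a generalized confluence (Geach) condition: ∀x ∀y ∀z ((xRy ∧ xRz) → ∃w (yR²w ∧ z = w)).
G1: holds.
G2: holds.
G3: fails — 0R1, 0R0 but no w with 1R²w and 0=w.

G1, G2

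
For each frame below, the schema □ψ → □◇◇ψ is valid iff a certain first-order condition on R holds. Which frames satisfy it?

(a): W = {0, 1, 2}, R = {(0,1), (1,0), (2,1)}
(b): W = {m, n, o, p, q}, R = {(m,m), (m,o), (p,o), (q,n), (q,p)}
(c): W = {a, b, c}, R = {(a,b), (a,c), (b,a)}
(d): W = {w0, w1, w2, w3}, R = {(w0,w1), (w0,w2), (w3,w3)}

(a)

This is the axiom for a generalized confluence (Geach) condition; its first-order frame correspondent is ∀x ∀z (xRz → ∃w (xRw ∧ zR²w)).
(a): condition met.
(b): fails — mRo but no w with mRw and oR²w.
(c): fails — aRc but no w with aRw and cR²w.
(d): fails — w0Rw1 but no w with w0Rw and w1R²w.
Valid on: (a).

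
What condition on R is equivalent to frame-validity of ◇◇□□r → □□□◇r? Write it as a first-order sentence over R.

∀x ∀y ∀z ((xR²y ∧ xR³z) → ∃w (yR²w ∧ zRw))

This is a Sahlqvist (Geach-type) schema ◇^2□^2r → □^3◇^1r.
Minimal-valuation argument: fix x; take any y with xR^2y and any z with xR^3z. Set V(r) to the set of worlds R-reachable from y in exactly 2 steps. Then □^2r holds at y, so the antecedent holds at x; validity forces ◇^1r at z, giving a w with zR^1w and yR^2w.
First-order correspondent: ∀x ∀y ∀z ((xR²y ∧ xR³z) → ∃w (yR²w ∧ zRw)).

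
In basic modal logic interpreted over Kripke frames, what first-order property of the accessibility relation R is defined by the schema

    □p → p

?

reflexivity

This is the T axiom.
It corresponds to reflexivity: ∀x Rxx.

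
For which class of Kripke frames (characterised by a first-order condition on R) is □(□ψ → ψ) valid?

shift-reflexivity

Suppose □(□ψ→ψ) is valid. Take Rxy and set V(ψ)={w : Ryw}. Then at y, □ψ holds; since □(□ψ→ψ) at x, □ψ→ψ at y, so ψ at y, i.e. Ryy.
Conversely, on a frame with shift-reflexivity the schema holds at every world under every valuation.
Frame condition: ∀x ∀y (Rxy → Ryy).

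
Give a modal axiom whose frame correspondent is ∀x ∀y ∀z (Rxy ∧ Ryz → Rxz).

The condition is transitivity. The 4 schema □p → □□p defines it.
Suppose □p→□□p is valid. Take Rxy, Ryz and set V(p)={w : Rxw}. Then □p at x, so □□p at x, so □p at y, so p at z, i.e. Rxz.

□p → □□p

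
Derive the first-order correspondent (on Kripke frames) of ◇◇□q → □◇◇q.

This is a Sahlqvist (Geach-type) schema ◇^2□^1q → □^1◇^2q.
Minimal-valuation argument: fix x; take any y with xR^2y and any z with xR^1z. Set V(q) to the set of worlds R-reachable from y in exactly 1 step. Then □^1q holds at y, so the antecedent holds at x; validity forces ◇^2q at z, giving a w with zR^2w and yR^1w.
First-order correspondent: ∀x ∀y ∀z ((xR²y ∧ xRz) → ∃w (yRw ∧ zR²w)).

∀x ∀y ∀z ((xR²y ∧ xRz) → ∃w (yRw ∧ zR²w))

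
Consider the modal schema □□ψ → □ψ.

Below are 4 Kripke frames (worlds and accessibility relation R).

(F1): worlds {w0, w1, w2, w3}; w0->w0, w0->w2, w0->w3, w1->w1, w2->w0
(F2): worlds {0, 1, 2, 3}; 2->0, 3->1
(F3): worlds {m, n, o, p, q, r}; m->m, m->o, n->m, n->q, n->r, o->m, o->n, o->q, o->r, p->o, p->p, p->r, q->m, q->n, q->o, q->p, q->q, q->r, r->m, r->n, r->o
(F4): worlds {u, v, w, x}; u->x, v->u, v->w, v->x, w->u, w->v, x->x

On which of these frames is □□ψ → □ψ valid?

This is the axiom for density; its first-order frame correspondent is ∀x ∀y (Rxy → ∃z (Rxz ∧ Rzy)).
(F1): holds.
(F2): fails — R20 but no z with R2z and Rz0.
(F3): holds.
(F4): fails — Rvw but no z with Rvz and Rzw.

(F1), (F3)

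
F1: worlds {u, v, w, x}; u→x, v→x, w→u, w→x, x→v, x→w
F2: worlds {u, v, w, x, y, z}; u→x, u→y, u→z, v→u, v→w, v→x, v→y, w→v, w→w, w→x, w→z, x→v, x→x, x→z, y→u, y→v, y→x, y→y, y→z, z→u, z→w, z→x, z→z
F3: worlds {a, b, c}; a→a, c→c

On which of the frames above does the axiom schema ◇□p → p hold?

F3

This is the axiom for symmetry; its first-order frame correspondent is ∀x ∀y (Rxy → Ryx).
F1: fails — Rwu but not Ruw.
F2: fails — Ryx but not Rxy.
F3: satisfies the condition.
Valid on: F3.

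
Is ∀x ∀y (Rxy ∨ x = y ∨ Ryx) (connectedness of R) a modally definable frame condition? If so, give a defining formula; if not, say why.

Modal frame validity is preserved under disjoint unions.
Take 4 disjoint single-world reflexive frames: each is trivially connected, but their disjoint union has 4 worlds with no edge between distinct components, so it is not connected.
So no modal formula (or set of formulas) defines exactly the connected frames.

Not definable by any modal formula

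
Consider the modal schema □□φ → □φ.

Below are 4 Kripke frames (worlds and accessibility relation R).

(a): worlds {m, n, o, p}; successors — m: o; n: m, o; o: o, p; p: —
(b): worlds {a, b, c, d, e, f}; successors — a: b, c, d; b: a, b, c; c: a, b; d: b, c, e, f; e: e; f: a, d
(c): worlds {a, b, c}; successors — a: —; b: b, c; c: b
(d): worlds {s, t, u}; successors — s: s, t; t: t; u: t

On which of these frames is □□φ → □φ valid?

(c), (d)

Frame correspondent (Sahlqvist): ∀x ∀y (Rxy → ∃z (Rxz ∧ Rzy)) — i.e. density.
(a): fails — Rnm but no z with Rnz and Rzm.
(b): fails — Rdf but no z with Rdz and Rzf.
(c): condition met.
(d): condition met.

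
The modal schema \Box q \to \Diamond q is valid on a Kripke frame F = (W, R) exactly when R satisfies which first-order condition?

Suppose □q→◇q is valid. At any x set V(q)=W. Then □q at x, so ◇q at x, so x has a successor.
Conversely, any frame satisfying \forall x \exists y Rxy validates the schema.
Frame condition: \forall x \exists y Rxy.

seriality: \forall x \exists y Rxy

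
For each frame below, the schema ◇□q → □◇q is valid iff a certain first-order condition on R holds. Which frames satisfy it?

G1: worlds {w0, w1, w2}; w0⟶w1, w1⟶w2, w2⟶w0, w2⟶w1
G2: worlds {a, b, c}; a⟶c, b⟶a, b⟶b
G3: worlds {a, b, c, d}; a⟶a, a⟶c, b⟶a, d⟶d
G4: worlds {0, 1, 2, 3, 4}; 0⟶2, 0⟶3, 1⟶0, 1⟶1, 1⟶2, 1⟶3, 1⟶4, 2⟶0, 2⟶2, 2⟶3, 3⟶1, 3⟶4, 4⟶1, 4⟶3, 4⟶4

The schema corresponds to convergence: ∀x ∀y ∀z (Rxy ∧ Rxz → ∃w (Ryw ∧ Rzw)).
G1: fails — Rw2w0 and Rw2w1 but w0 and w1 have no common successor.
G2: fails — Rac and Rac but c and c have no common successor.
G3: fails — Raa and Rac but a and c have no common successor.
G4: fails — R02 and R03 but 2 and 3 have no common successor.

none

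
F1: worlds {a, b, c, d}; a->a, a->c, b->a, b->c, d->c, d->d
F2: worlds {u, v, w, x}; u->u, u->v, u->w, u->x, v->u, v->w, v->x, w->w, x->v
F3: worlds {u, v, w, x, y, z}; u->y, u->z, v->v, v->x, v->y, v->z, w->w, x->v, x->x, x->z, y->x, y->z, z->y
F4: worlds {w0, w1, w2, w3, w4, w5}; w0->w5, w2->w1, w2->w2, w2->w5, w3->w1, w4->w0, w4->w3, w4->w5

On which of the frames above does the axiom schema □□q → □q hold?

The schema corresponds to density: ∀x ∀y (Rxy → ∃z (Rxz ∧ Rzy)).
F1: satisfies the condition.
F2: fails — Rxv but no z with Rxz and Rzv.
F3: fails — Rzy but no t with Rzt and Rty.
F4: fails — Rw3w1 but no z with Rw3z and Rzw1.

F1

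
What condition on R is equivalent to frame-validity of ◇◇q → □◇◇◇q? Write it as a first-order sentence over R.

∀x ∀y ∀z ((xR²y ∧ xRz) → ∃w (y = w ∧ zR³w))

This is a Sahlqvist (Geach-type) schema ◇^2□^0q → □^1◇^3q.
Minimal-valuation argument: fix x; take any y with xR^2y and any z with xR^1z. Set V(q) to the set of worlds R-reachable from y in exactly 0 steps. Then □^0q holds at y, so the antecedent holds at x; validity forces ◇^3q at z, giving a w with zR^3w and yR^0w.
First-order correspondent: ∀x ∀y ∀z ((xR²y ∧ xRz) → ∃w (y = w ∧ zR³w)).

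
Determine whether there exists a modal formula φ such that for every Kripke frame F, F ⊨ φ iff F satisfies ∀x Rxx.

Yes: it is reflexivity, defined by the T schema □q → q.
Suppose □q→q is valid. At any x set V(q)={w : Rxw}. Then □q holds at x, so q holds at x, i.e. Rxx.

Yes — defined by □q → q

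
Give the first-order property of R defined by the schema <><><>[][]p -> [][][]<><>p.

forall x forall y forall z ((x R^3 y & x R^3 z) -> exists w (y R^2 w & z R^2 w))

This is a Sahlqvist (Geach-type) schema ◇^3□^2p → □^3◇^2p.
Minimal-valuation argument: fix x; take any y with xR^3y and any z with xR^3z. Set V(p) to the set of worlds R-reachable from y in exactly 2 steps. Then □^2p holds at y, so the antecedent holds at x; validity forces ◇^2p at z, giving a w with zR^2w and yR^2w.
First-order correspondent: forall x forall y forall z ((x R^3 y & x R^3 z) -> exists w (y R^2 w & z R^2 w)).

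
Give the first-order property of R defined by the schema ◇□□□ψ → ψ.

∀x ∀y (xRy → ∃w (yR³w ∧ x = w))

This is a Sahlqvist (Geach-type) schema ◇^1□^3ψ → □^0◇^0ψ.
First-order correspondent: ∀x ∀y (xRy → ∃w (yR³w ∧ x = w)).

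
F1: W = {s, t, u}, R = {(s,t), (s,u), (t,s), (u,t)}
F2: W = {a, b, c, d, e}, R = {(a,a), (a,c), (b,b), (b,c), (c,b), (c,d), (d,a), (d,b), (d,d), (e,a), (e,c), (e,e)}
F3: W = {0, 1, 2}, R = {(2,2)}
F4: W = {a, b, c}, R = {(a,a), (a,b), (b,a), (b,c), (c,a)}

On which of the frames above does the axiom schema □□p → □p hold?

The schema corresponds to density: ∀x ∀y (Rxy → ∃z (Rxz ∧ Rzy)).
F1: fails — Rsu but no z with Rsz and Rzu.
F2: condition met.
F3: condition met.
F4: fails — Rbc but no z with Rbz and Rzc.
Valid on: F2, F3.

F2, F3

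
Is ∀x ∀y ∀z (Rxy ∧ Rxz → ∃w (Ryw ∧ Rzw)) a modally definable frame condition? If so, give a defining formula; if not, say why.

Definable; ◇□r → □◇r defines it

This is a Sahlqvist condition; the .2 axiom ◇□r → □◇r defines it.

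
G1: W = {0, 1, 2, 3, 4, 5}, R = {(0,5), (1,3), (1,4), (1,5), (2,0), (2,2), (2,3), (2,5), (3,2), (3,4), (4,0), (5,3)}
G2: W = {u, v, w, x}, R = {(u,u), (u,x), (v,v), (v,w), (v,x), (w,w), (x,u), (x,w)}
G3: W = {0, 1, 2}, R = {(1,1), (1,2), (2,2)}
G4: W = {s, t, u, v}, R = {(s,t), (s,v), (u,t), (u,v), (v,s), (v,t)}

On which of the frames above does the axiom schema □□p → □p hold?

This is the axiom for density; its first-order frame correspondent is ∀x ∀y (Rxy → ∃z (Rxz ∧ Rzy)).
G1: fails — R34 but no z with R3z and Rz4.
G2: ✓.
G3: ✓.
G4: fails — Ruv but no z with Ruz and Rzv.

G2, G3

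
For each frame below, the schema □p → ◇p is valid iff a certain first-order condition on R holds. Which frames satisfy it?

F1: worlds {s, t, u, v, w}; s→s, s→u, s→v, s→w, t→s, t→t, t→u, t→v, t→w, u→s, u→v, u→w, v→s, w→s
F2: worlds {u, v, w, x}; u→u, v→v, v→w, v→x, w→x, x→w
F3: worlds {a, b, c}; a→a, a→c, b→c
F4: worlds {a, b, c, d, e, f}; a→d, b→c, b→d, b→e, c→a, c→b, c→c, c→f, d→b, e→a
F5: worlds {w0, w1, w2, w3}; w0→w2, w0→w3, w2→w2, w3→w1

The schema corresponds to seriality: ∀x ∃y Rxy.
F1: holds.
F2: holds.
F3: fails — world c has no successor.
F4: fails — world f has no successor.
F5: fails — world w1 has no successor.

F1, F2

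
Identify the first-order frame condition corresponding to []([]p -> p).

Shift-reflexivity

Suppose □(□p→p) is valid. Take Rxy and set V(p)={w : Ryw}. Then at y, □p holds; since □(□p→p) at x, □p→p at y, so p at y, i.e. Ryy.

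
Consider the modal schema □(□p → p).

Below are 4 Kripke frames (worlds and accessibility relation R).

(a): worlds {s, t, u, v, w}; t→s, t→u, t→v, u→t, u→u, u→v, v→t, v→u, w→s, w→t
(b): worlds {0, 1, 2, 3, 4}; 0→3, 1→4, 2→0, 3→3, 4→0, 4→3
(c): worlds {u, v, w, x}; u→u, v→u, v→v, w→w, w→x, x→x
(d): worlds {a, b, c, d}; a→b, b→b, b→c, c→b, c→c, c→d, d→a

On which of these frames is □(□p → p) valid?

Frame correspondent (Sahlqvist): ∀x ∀y (Rxy → Ryy) — i.e. shift-reflexivity.
(a): fails — Ruv but not Rvv.
(b): fails — R14 but not R44.
(c): satisfies the condition.
(d): fails — Rcd but not Rdd.
Valid on: (c).

(c)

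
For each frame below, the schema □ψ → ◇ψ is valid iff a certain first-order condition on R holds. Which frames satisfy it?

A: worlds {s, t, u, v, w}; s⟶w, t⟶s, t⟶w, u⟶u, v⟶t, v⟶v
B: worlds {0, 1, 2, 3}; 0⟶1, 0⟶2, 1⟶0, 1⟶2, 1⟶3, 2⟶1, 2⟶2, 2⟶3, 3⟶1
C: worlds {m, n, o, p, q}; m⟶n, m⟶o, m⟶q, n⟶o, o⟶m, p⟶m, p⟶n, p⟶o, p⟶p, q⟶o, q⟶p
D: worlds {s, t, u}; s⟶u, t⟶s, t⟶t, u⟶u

B, C, D

Frame correspondent (Sahlqvist): ∀x ∃y Rxy — i.e. seriality.
A: fails — world w has no successor.
B: condition met.
C: condition met.
D: condition met.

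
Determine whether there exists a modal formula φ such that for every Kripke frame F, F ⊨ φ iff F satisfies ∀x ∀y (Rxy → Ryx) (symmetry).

The condition is symmetry. A defining modal formula is p → □◇p.
Suppose p→□◇p is valid. Take Rxy and set V(p)={x}. Then p at x, so □◇p at x, so ◇p at y, so some z with Ryz has p; z=x, i.e. Ryx.

Yes — defined by p → □◇p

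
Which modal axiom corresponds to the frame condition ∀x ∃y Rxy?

This is seriality; the standard corresponding axiom is D: □q → ◇q.

□q → ◇q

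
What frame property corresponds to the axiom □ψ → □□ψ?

Suppose □ψ→□□ψ is valid. Take Rxy, Ryz and set V(ψ)={w : Rxw}. Then □ψ at x, so □□ψ at x, so □ψ at y, so ψ at z, i.e. Rxz.
Conversely, any frame satisfying ∀x ∀y ∀z (Rxy ∧ Ryz → Rxz) validates the schema.
So the correspondent is transitivity.

transitivity: ∀x ∀y ∀z (Rxy ∧ Ryz → Rxz)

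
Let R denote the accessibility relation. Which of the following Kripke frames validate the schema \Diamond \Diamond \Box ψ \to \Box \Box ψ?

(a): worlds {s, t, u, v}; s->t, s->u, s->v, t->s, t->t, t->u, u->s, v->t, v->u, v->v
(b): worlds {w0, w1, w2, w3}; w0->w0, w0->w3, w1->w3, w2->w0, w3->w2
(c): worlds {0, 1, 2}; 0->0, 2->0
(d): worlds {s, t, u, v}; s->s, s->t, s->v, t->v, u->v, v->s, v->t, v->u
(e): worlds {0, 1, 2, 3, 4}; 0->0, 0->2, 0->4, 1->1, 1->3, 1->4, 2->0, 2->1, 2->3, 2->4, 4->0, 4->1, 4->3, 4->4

The schema corresponds to a generalized confluence (Geach) condition: \forall x \forall y \forall z ((x R^2 y \wedge x R^2 z) \to \exists w (yRw \wedge z = w)).
(a): fails — sR²s, sR²s but no w with sRw and s=w.
(b): fails — w0R²w0, w0R²w2 but no w with w0Rw and w2=w.
(c): holds.
(d): fails — sR²s, sR²u but no w with sRw and u=w.
(e): fails — 0R²0, 0R²1 but no w with 0Rw and 1=w.
Valid on: (c).

(c)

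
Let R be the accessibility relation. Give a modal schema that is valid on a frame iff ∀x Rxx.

This is reflexivity; the standard corresponding axiom is T: □p → p.

□p → p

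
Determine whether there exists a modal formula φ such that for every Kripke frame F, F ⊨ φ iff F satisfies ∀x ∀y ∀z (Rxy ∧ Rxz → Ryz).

This is a Sahlqvist condition; the 5 axiom ◇q → □◇q defines it.
Suppose ◇q→□◇q is valid. Take Rxy, Rxz and set V(q)={y}. Then ◇q at x, so □◇q at x, so ◇q at z, so some w with Rzw has q; w=y, i.e. Rzy. By symmetry of the argument, Ryz.

Definable; ◇q → □◇q defines it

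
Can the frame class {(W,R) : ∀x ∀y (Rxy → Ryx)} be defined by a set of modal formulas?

Definable; p → □◇p defines it

This is a Sahlqvist condition; the B axiom p → □◇p defines it.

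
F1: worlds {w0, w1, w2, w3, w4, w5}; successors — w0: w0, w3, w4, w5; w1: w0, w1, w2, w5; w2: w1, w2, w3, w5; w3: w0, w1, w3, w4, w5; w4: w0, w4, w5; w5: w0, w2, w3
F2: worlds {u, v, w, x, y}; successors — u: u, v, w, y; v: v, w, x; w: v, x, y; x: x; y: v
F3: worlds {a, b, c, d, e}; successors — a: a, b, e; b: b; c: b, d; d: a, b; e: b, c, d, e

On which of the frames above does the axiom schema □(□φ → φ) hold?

This is the axiom for shift-reflexivity; its first-order frame correspondent is ∀x ∀y (Rxy → Ryy).
F1: fails — Rw1w5 but not Rw5w5.
F2: fails — Ruw but not Rww.
F3: fails — Rcd but not Rdd.
Valid on no frame.

none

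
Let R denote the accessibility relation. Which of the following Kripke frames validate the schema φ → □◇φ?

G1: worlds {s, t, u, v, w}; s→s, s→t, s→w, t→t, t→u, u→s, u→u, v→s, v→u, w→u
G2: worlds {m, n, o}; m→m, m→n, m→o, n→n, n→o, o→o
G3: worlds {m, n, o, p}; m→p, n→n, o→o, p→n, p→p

The schema corresponds to symmetry: ∀x ∀y (Rxy → Ryx).
G1: fails — Rwu but not Ruw.
G2: fails — Rno but not Ron.
G3: fails — Rpn but not Rnp.
Valid on no frame.

none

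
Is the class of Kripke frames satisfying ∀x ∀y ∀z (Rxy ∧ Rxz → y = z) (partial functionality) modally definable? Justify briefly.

This is a Sahlqvist condition; the CD axiom ◇p → □p defines it.
Suppose ◇p→□p is valid. Take Rxy, Rxz and set V(p)={y}. Then ◇p at x, so □p at x, so p at z, i.e. z=y.

Yes — defined by ◇p → □p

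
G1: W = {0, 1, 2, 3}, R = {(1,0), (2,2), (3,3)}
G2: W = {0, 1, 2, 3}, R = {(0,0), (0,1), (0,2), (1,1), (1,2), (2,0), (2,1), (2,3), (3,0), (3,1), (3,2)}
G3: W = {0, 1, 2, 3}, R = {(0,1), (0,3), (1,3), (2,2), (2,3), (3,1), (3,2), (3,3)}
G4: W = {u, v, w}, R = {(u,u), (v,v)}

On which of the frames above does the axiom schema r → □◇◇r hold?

The schema corresponds to a generalized confluence (Geach) condition: ∀x ∀z (xRz → ∃w (x = w ∧ zR²w)).
G1: fails — 1R0 but no w with 1=w and 0R²w.
G2: fails — 3R2 but no w with 3=w and 2R²w.
G3: fails — 0R1 but no w with 0=w and 1R²w.
G4: condition met.

G4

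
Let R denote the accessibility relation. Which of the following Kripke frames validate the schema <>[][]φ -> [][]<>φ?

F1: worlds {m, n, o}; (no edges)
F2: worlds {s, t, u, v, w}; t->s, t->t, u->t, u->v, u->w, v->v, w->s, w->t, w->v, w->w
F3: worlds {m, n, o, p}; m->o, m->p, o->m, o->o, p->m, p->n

The schema corresponds to a generalized confluence (Geach) condition: forall x forall y forall z ((xRy & x R^2 z) -> exists w (y R^2 w & zRw)).
F1: condition met.
F2: fails — tRs, tR²s but no w* with sR²w* and sRw*.
F3: fails — mRo, mR²n but no w with oR²w and nRw.

F1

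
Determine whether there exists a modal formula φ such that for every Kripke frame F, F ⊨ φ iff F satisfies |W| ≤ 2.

Modal frame validity is preserved under disjoint unions.
Any modal formula valid on each of 3 disjoint one-world frames is valid on their disjoint union (validity is preserved under disjoint unions). Each one-world frame has |W|=1≤2, but the union has |W|=3.
So the class is not modally definable.

Not definable by any modal formula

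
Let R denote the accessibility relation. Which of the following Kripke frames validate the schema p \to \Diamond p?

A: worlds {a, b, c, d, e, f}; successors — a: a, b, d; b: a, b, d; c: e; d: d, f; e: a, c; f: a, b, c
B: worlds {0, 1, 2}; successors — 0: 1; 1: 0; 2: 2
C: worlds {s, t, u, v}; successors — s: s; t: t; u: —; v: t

The schema corresponds to reflexivity: \forall x Rxx.
A: fails — world c does not see itself.
B: fails — world 0 does not see itself.
C: fails — world u does not see itself.

none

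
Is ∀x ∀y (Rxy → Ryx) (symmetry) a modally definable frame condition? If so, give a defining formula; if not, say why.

This is a Sahlqvist condition; the B axiom r → □◇r defines it.
Suppose r→□◇r is valid. Take Rxy and set V(r)={x}. Then r at x, so □◇r at x, so ◇r at y, so some z with Ryz has r; z=x, i.e. Ryx.

Yes — defined by r → □◇r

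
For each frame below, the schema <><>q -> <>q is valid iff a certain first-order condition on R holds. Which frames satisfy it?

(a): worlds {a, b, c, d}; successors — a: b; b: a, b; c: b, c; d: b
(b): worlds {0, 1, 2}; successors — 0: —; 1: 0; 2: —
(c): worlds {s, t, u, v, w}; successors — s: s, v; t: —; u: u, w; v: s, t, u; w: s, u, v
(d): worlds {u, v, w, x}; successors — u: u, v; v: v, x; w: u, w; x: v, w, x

Frame correspondent (Sahlqvist): forall x forall y forall z (Rxy & Ryz -> Rxz) — i.e. transitivity.
(a): fails — Rab and Rba but not Raa.
(b): satisfies the condition.
(c): fails — Ruw and Rwv but not Ruv.
(d): fails — Ruv and Rvx but not Rux.

(b)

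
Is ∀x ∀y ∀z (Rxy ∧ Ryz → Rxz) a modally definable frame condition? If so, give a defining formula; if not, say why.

Yes: it is transitivity, defined by the 4 schema □q → □□q.
Suppose □q→□□q is valid. Take Rxy, Ryz and set V(q)={w : Rxw}. Then □q at x, so □□q at x, so □q at y, so q at z, i.e. Rxz.

Yes, by □q → □□q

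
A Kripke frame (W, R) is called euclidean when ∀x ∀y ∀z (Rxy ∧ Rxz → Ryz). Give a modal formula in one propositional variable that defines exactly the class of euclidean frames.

A defining formula is ◇s → □◇s (the 5 axiom).
Suppose ◇s→□◇s is valid. Take Rxy, Rxz and set V(s)={y}. Then ◇s at x, so □◇s at x, so ◇s at z, so some w with Rzw has s; w=y, i.e. Rzy. By symmetry of the argument, Ryz.

◇s → □◇s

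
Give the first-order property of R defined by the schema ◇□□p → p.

∀x ∀y (xRy → ∃w (yR²w ∧ x = w))

This is a Sahlqvist (Geach-type) schema ◇^1□^2p → □^0◇^0p.
First-order correspondent: ∀x ∀y (xRy → ∃w (yR²w ∧ x = w)).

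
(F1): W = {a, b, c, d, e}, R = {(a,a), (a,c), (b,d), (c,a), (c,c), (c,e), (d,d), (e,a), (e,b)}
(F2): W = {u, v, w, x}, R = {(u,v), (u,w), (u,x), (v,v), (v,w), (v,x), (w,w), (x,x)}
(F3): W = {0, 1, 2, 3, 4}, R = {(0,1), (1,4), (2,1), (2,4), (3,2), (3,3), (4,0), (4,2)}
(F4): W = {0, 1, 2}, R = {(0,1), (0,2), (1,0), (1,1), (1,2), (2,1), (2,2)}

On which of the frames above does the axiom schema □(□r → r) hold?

(F2)

The schema corresponds to shift-reflexivity: ∀x ∀y (Rxy → Ryy).
(F1): fails — Reb but not Rbb.
(F2): condition met.
(F3): fails — R32 but not R22.
(F4): fails — R10 but not R00.
Valid on: (F2).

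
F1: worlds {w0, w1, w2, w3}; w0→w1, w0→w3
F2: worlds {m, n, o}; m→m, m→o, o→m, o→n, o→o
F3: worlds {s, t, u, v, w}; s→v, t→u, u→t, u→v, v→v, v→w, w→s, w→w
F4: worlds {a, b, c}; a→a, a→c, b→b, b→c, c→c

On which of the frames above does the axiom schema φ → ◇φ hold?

F4

Frame correspondent (Sahlqvist): ∀x Rxx — i.e. reflexivity.
F1: fails — world w0 does not see itself.
F2: fails — world n does not see itself.
F3: fails — world s does not see itself.
F4: satisfies the condition.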